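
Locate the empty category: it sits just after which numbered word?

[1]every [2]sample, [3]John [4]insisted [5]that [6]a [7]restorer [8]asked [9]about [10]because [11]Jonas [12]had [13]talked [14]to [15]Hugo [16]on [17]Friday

9

The displaced element is "every sample" (word 2).
It is linked across 1 clause boundary (that).
It functions as the object of the preposition "about" of "asked", so the gap sits immediately after word 9 ("about").
Base order: John insisted that a restorer asked about every sample because Jonas had talked to Hugo on Friday.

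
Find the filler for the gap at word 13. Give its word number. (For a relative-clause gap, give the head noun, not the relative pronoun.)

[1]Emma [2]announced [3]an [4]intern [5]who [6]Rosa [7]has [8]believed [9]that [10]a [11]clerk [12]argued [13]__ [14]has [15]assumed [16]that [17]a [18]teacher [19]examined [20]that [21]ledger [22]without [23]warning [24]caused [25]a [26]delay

4

The gap at 13 is the subject of "assumed", inside a relative clause.
The relative pronoun is "who" (word 5); it is bound by the head noun immediately before it.
Its filler is the head noun "intern", at word 4.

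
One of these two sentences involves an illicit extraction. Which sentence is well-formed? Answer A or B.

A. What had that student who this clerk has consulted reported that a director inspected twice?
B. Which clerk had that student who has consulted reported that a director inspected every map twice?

A

In B, the wh-phrase is extracted from inside a complex-NP island (relative clause) (introduced by "who"), which blocks movement.
In A, the extraction path crosses only that-complement boundaries, which are transparent.
So A is grammatical.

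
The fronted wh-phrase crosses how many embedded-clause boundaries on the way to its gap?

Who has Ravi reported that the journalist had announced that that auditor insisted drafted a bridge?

3

"who" is extracted from the subject of "drafted".
Boundaries crossed, outermost first: [that], [that], [Ø] — 3 in total.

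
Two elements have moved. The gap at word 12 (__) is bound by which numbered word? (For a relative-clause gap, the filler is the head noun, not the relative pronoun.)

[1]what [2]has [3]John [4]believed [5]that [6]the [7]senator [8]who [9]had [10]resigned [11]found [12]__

1

The marked gap is the direct object of "found".
Its filler is the fronted wh-phrase "what", at word 1.
(The other dependency links word 7 to a gap after word 8.)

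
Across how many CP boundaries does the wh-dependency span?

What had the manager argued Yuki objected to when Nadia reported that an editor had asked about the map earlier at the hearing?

"what" is extracted from the PP object of "objected".
Boundaries crossed, outermost first: [Ø] — 1 in total.

1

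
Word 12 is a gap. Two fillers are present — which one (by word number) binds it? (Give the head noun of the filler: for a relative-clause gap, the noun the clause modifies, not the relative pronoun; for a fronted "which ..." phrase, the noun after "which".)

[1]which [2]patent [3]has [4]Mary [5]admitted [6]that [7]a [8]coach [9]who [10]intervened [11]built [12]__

2

The marked gap is the direct object of "built".
Its filler is the fronted wh-phrase "which patent", at word 2.
(The other dependency links word 8 to a gap after word 9.)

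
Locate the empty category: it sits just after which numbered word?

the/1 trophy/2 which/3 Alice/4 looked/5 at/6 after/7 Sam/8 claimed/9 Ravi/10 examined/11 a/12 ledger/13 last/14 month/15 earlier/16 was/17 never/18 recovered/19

6

The displaced element is "the trophy" (word 2).
It functions as the object of the preposition "at" of "looked", so the gap sits immediately after word 6 ("at").
Base order: Alice looked at the trophy after Sam claimed Ravi examined a ledger last month earlier.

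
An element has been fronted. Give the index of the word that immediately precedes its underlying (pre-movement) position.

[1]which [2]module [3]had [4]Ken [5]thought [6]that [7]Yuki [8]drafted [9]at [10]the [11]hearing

8

The displaced element is "which module" (word 2).
It is linked across 1 clause boundary (that).
It functions as the direct object of "drafted", so the gap sits immediately after word 8 ("drafted").
Base order: Ken had thought that Yuki drafted which module at the hearing.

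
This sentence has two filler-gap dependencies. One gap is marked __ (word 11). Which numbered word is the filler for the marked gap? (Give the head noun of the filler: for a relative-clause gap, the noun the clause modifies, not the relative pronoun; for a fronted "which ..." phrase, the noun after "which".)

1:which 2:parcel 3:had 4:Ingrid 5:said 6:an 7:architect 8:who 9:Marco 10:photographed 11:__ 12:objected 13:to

7

The marked gap is inside the relative clause, the direct object of "photographed".
Its filler is the head noun "architect" (via "who"), at word 7.
(The other dependency links word 2 to a gap after word 13.)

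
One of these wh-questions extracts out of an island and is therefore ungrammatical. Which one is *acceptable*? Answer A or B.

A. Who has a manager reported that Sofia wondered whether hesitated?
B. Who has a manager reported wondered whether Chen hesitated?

B

In A, the wh-phrase is extracted from inside a wh-island (introduced by "whether"), which blocks movement.
In B, the extraction path crosses only that-complement boundaries, which are transparent.
So B is grammatical.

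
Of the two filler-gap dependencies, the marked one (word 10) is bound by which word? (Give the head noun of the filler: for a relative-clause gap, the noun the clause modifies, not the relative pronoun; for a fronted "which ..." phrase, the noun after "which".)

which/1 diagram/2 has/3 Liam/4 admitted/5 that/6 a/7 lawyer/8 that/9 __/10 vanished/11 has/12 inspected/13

8

The marked gap is inside the relative clause, the subject of "vanished".
Its filler is the head noun "lawyer" (via "that"), at word 8.
(The other dependency links word 2 to a gap after word 13.)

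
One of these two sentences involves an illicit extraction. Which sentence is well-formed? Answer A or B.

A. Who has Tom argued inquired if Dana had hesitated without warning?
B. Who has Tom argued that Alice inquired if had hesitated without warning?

A

In B, the wh-phrase is extracted from inside a wh-island (introduced by "if"), which blocks movement.
In A, the extraction path crosses only that-complement boundaries, which are transparent.
So A is grammatical.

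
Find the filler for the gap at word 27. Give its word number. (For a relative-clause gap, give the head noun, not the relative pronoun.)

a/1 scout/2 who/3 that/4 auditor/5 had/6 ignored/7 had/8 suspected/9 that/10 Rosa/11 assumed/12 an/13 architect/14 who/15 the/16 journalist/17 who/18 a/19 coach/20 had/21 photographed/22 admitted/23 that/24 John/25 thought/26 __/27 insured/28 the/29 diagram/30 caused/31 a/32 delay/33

14

The gap at 27 is the subject of "insured", inside a relative clause.
The relative pronoun is "who" (word 15); it is bound by the head noun immediately before it.
Its filler is the head noun "architect", at word 14.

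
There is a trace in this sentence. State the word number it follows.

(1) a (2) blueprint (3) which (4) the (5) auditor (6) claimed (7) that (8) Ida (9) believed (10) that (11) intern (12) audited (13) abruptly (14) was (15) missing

12

The displaced element is "a blueprint" (word 2).
It is linked across 2 clause boundaries (that → Ø).
It functions as the direct object of "audited", so the gap sits immediately after word 12 ("audited").
Base order: The auditor claimed that Ida believed that intern audited a blueprint abruptly.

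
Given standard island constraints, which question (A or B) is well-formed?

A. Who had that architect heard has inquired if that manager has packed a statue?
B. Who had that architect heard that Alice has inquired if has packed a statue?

In B, the wh-phrase is extracted from inside a wh-island (introduced by "if"), which blocks movement.
In A, the extraction path crosses only that-complement boundaries, which are transparent.
So A is grammatical.

A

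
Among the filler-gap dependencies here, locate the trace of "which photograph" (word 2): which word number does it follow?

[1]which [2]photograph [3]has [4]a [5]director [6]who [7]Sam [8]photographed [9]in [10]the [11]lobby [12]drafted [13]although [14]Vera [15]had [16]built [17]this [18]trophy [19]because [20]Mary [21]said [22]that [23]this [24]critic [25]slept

The displaced element is "which photograph" (word 2).
It functions as the direct object of "drafted", so the gap sits immediately after word 12 ("drafted").
Base order: A director who Sam photographed in the lobby has drafted which photograph although Vera had built this trophy because Mary said that this critic slept.

12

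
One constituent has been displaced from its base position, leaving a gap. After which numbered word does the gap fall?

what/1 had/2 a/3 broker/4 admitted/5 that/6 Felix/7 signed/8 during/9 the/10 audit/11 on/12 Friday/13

8

The displaced element is "what" (word 1).
It is linked across 1 clause boundary (that).
It functions as the direct object of "signed", so the gap sits immediately after word 8 ("signed").
Base order: A broker had admitted that Felix signed what during the audit on Friday.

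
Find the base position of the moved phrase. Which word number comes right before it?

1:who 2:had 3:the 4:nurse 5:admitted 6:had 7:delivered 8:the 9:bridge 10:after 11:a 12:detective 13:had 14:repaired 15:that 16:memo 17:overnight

5

The displaced element is "who" (word 1).
It is linked across 1 clause boundary (Ø).
It functions as the subject of "delivered", so the gap sits immediately after word 5 ("admitted").
Base order: The nurse had admitted that who had delivered the bridge after a detective had repaired that memo overnight.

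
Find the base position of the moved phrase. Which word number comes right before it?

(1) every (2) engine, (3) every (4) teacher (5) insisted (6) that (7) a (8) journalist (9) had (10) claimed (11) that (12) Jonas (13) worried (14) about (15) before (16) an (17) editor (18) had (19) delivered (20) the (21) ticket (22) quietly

14

The displaced element is "every engine" (word 2).
It is linked across 2 clause boundaries (that → that).
It functions as the object of the preposition "about" of "worried", so the gap sits immediately after word 14 ("about").
Base order: Every teacher insisted that a journalist had claimed that Jonas worried about every engine before an editor had delivered the ticket quietly.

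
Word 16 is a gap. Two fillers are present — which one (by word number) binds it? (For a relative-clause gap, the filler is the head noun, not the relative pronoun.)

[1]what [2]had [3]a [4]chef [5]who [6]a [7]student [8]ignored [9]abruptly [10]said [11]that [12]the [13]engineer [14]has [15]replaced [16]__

1

The marked gap is the direct object of "replaced".
Its filler is the fronted wh-phrase "what", at word 1.
(The other dependency links word 4 to a gap after word 8.)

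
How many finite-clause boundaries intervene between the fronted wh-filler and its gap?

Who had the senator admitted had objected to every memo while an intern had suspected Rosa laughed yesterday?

1

"who" is extracted from the subject of "objected".
Boundaries crossed, outermost first: [Ø] — 1 in total.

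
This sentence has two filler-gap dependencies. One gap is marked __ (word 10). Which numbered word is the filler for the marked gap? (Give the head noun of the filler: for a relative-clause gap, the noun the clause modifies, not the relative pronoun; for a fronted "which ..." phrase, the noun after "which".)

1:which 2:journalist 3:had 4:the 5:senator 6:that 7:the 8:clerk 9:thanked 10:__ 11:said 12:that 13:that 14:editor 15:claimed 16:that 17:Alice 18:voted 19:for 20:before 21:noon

The marked gap is inside the relative clause, the direct object of "thanked".
Its filler is the head noun "senator" (via "that"), at word 5.
(The other dependency links word 2 to a gap after word 19.)

5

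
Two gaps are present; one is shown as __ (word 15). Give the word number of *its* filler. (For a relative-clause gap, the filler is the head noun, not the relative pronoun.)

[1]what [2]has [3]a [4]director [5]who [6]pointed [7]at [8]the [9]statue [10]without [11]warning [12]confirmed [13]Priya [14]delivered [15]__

The marked gap is the direct object of "delivered".
Its filler is the fronted wh-phrase "what", at word 1.
(The other dependency links word 4 to a gap after word 5.)

1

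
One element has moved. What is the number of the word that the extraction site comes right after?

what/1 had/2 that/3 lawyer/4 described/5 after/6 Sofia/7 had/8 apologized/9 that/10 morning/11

The displaced element is "what" (word 1).
It functions as the direct object of "described", so the gap sits immediately after word 5 ("described").
Base order: That lawyer had described what after Sofia had apologized that morning.

5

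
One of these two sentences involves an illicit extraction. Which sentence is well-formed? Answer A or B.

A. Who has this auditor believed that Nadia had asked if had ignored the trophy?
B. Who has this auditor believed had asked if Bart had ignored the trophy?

In A, the wh-phrase is extracted from inside a wh-island (introduced by "if"), which blocks movement.
In B, the extraction path crosses only that-complement boundaries, which are transparent.
So B is grammatical.

B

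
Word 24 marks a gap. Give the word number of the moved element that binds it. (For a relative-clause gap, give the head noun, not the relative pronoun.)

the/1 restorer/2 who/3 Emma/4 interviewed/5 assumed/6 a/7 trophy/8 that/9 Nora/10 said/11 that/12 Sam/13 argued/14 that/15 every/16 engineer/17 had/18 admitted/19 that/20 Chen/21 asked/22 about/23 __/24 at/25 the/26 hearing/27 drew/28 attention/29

The gap at 24 is the prepositional object of "asked", inside a relative clause.
The relative pronoun is "that" (word 9); it is bound by the head noun immediately before it.
Its filler is the head noun "trophy", at word 8.

8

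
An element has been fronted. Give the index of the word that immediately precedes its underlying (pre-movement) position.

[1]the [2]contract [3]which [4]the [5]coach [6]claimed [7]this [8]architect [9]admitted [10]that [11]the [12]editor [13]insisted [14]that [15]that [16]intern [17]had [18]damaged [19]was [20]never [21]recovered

18

The displaced element is "the contract" (word 2).
It is linked across 3 clause boundaries (Ø → that → that).
It functions as the direct object of "damaged", so the gap sits immediately after word 18 ("damaged").
Base order: The coach claimed this architect admitted that the editor insisted that that intern had damaged the contract.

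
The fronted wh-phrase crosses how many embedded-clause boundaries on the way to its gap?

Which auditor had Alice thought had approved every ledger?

1

"which auditor" is extracted from the subject of "approved".
Boundaries crossed, outermost first: [Ø] — 1 in total.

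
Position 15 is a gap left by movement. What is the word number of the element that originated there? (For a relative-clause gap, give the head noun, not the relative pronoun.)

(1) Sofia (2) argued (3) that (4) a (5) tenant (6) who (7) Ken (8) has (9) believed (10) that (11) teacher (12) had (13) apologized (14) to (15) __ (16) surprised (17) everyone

The gap at 15 is the prepositional object of "apologized", inside a relative clause.
The relative pronoun is "who" (word 6); it is bound by the head noun immediately before it.
Its filler is the head noun "tenant", at word 5.

5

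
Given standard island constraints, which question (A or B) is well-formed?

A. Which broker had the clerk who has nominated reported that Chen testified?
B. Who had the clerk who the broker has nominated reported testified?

In A, the wh-phrase is extracted from inside a complex-NP island (relative clause) (introduced by "who"), which blocks movement.
In B, the extraction path crosses only that-complement boundaries, which are transparent.
So B is grammatical.

B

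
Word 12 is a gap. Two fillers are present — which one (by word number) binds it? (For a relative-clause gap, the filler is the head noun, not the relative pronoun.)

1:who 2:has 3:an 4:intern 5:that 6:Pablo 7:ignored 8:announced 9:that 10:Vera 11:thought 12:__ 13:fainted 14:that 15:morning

The marked gap is the subject of "fainted".
Its filler is the fronted wh-phrase "who", at word 1.
(The other dependency links word 4 to a gap after word 7.)

1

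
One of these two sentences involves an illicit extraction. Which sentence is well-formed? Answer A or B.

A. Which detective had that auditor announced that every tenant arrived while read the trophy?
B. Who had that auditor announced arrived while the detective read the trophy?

In A, the wh-phrase is extracted from inside an adjunct island (introduced by "while"), which blocks movement.
In B, the extraction path crosses only that-complement boundaries, which are transparent.
So B is grammatical.

B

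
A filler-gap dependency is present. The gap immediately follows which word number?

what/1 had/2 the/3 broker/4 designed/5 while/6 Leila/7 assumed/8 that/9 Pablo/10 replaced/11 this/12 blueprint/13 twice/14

5

The displaced element is "what" (word 1).
It functions as the direct object of "designed", so the gap sits immediately after word 5 ("designed").
Base order: The broker had designed what while Leila assumed that Pablo replaced this blueprint twice.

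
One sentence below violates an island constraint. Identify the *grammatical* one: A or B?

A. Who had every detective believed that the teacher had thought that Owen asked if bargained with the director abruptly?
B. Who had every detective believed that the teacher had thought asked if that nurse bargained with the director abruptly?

In A, the wh-phrase is extracted from inside a wh-island (introduced by "if"), which blocks movement.
In B, the extraction path crosses only that-complement boundaries, which are transparent.
So B is grammatical.

B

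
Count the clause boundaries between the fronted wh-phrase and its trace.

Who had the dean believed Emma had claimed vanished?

"who" is extracted from the subject of "vanished".
Boundaries crossed, outermost first: [Ø], [Ø] — 2 in total.

2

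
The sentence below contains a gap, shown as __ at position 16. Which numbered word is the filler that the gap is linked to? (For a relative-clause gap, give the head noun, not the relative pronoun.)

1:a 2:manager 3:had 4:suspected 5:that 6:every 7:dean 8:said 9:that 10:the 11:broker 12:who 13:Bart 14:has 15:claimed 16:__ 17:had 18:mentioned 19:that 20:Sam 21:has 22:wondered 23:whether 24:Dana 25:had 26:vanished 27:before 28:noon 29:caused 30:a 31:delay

The gap at 16 is the subject of "mentioned", inside a relative clause.
The relative pronoun is "who" (word 12); it is bound by the head noun immediately before it.
Its filler is the head noun "broker", at word 11.

11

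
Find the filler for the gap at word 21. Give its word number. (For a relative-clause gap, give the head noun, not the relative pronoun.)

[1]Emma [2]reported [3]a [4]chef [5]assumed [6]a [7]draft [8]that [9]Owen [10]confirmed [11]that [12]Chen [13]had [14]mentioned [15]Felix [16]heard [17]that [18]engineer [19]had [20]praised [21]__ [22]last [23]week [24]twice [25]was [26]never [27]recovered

The gap at 21 is the object of "praised", inside a relative clause.
The relative pronoun is "that" (word 8); it is bound by the head noun immediately before it.
Its filler is the head noun "draft", at word 7.

7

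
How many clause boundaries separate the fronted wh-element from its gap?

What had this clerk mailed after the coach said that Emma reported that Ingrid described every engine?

0

"what" originates inside the matrix clause — no clause boundary is crossed.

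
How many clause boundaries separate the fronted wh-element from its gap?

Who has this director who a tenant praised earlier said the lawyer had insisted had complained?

"who" is extracted from the subject of "complained".
Boundaries crossed, outermost first: [Ø], [Ø] — 2 in total.

2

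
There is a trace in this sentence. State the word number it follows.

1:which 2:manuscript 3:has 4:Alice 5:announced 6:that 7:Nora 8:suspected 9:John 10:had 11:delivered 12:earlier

The displaced element is "which manuscript" (word 2).
It is linked across 2 clause boundaries (that → Ø).
It functions as the direct object of "delivered", so the gap sits immediately after word 11 ("delivered").
Base order: Alice has announced that Nora suspected John had delivered which manuscript earlier.

11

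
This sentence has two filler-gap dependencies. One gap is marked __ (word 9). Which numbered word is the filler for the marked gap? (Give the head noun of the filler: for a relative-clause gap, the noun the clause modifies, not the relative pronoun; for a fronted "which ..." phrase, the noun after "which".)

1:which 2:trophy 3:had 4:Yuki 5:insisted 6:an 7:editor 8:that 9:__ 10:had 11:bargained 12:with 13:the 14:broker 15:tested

7

The marked gap is inside the relative clause, the subject of "bargained".
Its filler is the head noun "editor" (via "that"), at word 7.
(The other dependency links word 2 to a gap after word 15.)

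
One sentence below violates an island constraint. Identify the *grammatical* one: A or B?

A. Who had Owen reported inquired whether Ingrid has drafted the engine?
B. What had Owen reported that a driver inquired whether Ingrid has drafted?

A

In B, the wh-phrase is extracted from inside a wh-island (introduced by "whether"), which blocks movement.
In A, the extraction path crosses only that-complement boundaries, which are transparent.
So A is grammatical.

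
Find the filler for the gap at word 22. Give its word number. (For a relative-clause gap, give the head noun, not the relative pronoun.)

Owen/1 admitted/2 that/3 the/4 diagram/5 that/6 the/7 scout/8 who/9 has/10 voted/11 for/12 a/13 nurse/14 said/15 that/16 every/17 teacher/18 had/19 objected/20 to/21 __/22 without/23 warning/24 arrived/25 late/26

5

The gap at 22 is the prepositional object of "objected", inside a relative clause.
The relative pronoun is "that" (word 6); it is bound by the head noun immediately before it.
Its filler is the head noun "diagram", at word 5.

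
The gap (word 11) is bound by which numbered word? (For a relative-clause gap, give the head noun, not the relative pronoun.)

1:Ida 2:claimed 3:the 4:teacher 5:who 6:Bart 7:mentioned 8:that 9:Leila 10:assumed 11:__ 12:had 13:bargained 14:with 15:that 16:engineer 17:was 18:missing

4

The gap at 11 is the subject of "bargained", inside a relative clause.
The relative pronoun is "who" (word 5); it is bound by the head noun immediately before it.
Its filler is the head noun "teacher", at word 4.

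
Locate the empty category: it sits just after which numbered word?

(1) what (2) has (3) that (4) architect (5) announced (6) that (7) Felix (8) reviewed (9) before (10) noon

8

The displaced element is "what" (word 1).
It is linked across 1 clause boundary (that).
It functions as the direct object of "reviewed", so the gap sits immediately after word 8 ("reviewed").
Base order: That architect has announced that Felix reviewed what before noon.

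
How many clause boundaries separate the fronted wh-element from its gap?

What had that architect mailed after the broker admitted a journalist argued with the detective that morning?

0

"what" originates inside the matrix clause — no clause boundary is crossed.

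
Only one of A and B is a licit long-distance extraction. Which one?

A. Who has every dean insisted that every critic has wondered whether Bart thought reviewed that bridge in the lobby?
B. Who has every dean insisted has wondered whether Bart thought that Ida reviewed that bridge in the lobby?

In A, the wh-phrase is extracted from inside a wh-island (introduced by "whether"), which blocks movement.
In B, the extraction path crosses only that-complement boundaries, which are transparent.
So B is grammatical.

B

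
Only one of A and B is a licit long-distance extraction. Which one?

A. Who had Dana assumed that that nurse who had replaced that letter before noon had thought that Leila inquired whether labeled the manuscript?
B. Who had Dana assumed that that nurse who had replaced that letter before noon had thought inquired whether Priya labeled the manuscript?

B

In A, the wh-phrase is extracted from inside a wh-island (introduced by "whether"), which blocks movement.
In B, the extraction path crosses only that-complement boundaries, which are transparent.
So B is grammatical.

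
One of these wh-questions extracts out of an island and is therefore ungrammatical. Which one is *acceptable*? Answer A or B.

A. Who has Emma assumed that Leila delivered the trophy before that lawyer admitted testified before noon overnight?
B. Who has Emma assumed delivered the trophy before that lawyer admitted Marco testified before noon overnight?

In A, the wh-phrase is extracted from inside an adjunct island (introduced by "before"), which blocks movement.
In B, the extraction path crosses only that-complement boundaries, which are transparent.
So B is grammatical.

B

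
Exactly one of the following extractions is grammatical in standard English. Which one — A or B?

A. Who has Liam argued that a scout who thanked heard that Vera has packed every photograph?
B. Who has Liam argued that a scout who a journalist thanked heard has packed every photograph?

B

In A, the wh-phrase is extracted from inside a complex-NP island (relative clause) (introduced by "who"), which blocks movement.
In B, the extraction path crosses only that-complement boundaries, which are transparent.
So B is grammatical.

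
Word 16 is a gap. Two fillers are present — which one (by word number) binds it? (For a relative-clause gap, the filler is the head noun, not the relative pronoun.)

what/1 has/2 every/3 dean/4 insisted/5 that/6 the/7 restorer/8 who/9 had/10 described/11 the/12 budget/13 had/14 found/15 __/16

1

The marked gap is the direct object of "found".
Its filler is the fronted wh-phrase "what", at word 1.
(The other dependency links word 8 to a gap after word 9.)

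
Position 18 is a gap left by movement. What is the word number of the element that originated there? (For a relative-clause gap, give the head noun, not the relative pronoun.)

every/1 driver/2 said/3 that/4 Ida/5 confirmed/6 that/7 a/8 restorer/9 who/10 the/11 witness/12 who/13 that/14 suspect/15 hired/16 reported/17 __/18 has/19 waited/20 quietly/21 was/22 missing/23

9

The gap at 18 is the subject of "waited", inside a relative clause.
The relative pronoun is "who" (word 10); it is bound by the head noun immediately before it.
Its filler is the head noun "restorer", at word 9.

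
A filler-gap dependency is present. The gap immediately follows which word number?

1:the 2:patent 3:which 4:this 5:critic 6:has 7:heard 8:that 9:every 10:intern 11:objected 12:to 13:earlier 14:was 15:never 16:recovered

The displaced element is "the patent" (word 2).
It is linked across 1 clause boundary (that).
It functions as the object of the preposition "to" of "objected", so the gap sits immediately after word 12 ("to").
Base order: This critic has heard that every intern objected to the patent earlier.

12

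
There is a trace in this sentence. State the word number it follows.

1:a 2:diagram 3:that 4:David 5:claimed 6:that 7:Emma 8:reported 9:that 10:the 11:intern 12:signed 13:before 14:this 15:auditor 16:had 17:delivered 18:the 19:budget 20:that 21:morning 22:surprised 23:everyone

The displaced element is "a diagram" (word 2).
It is linked across 2 clause boundaries (that → that).
It functions as the direct object of "signed", so the gap sits immediately after word 12 ("signed").
Base order: David claimed that Emma reported that the intern signed a diagram before this auditor had delivered the budget that morning.

12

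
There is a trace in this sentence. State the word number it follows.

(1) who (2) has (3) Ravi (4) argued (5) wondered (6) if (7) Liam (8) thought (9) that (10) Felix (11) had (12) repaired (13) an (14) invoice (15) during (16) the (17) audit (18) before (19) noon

The displaced element is "who" (word 1).
It is linked across 1 clause boundary (Ø).
It functions as the subject of "wondered", so the gap sits immediately after word 4 ("argued").
Base order: Ravi has argued who wondered if Liam thought that Felix had repaired an invoice during the audit before noon.

4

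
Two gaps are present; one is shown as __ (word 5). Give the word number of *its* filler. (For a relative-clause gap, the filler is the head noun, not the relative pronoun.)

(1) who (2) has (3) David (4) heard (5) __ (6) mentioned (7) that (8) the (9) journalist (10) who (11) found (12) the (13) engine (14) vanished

The marked gap is the subject of "mentioned".
Its filler is the fronted wh-phrase "who", at word 1.
(The other dependency links word 9 to a gap after word 10.)

1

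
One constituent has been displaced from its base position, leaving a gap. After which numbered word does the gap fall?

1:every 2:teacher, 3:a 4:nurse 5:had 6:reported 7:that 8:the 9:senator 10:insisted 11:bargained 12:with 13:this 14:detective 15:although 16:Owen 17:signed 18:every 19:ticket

10

The displaced element is "every teacher" (word 2).
It is linked across 2 clause boundaries (that → Ø).
It functions as the subject of "bargained", so the gap sits immediately after word 10 ("insisted").
Base order: A nurse had reported that the senator insisted every teacher bargained with this detective although Owen signed every ticket.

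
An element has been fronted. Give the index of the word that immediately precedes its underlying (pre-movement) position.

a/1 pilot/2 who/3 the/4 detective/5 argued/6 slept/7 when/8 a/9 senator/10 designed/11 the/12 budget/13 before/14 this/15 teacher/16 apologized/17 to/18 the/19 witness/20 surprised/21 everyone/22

The displaced element is "a pilot" (word 2).
It is linked across 1 clause boundary (Ø).
It functions as the subject of "slept", so the gap sits immediately after word 6 ("argued").
Base order: The detective argued a pilot slept when a senator designed the budget before this teacher apologized to the witness.

6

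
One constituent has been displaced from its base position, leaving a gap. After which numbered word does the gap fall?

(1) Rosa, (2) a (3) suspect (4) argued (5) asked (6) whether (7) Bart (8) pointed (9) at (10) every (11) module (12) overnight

4

The displaced element is "Rosa" (word 1).
It is linked across 1 clause boundary (Ø).
It functions as the subject of "asked", so the gap sits immediately after word 4 ("argued").
Base order: A suspect argued that Rosa asked whether Bart pointed at every module overnight.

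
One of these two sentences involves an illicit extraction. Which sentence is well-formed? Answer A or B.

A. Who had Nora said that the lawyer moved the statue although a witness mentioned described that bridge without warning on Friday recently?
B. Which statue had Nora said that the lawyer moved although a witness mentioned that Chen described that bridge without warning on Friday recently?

B

In A, the wh-phrase is extracted from inside an adjunct island (introduced by "although"), which blocks movement.
In B, the extraction path crosses only that-complement boundaries, which are transparent.
So B is grammatical.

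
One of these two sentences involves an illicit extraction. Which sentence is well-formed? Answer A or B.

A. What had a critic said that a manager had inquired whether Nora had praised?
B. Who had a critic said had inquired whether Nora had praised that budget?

B

In A, the wh-phrase is extracted from inside a wh-island (introduced by "whether"), which blocks movement.
In B, the extraction path crosses only that-complement boundaries, which are transparent.
So B is grammatical.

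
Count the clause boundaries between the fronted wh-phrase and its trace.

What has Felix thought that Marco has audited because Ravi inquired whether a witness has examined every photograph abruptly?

1

"what" is extracted from the object of "audited".
Boundaries crossed, outermost first: [that] — 1 in total.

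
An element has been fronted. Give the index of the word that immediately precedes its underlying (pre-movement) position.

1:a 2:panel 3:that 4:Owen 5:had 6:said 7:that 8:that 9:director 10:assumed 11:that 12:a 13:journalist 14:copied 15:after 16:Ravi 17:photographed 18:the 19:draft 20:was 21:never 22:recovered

The displaced element is "a panel" (word 2).
It is linked across 2 clause boundaries (that → that).
It functions as the direct object of "copied", so the gap sits immediately after word 14 ("copied").
Base order: Owen had said that that director assumed that a journalist copied a panel after Ravi photographed the draft.

14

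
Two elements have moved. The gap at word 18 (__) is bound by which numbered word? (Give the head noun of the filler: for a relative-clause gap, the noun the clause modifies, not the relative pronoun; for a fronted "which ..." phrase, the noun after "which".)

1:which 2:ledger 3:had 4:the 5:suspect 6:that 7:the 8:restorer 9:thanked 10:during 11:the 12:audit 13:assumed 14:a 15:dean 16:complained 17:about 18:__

The marked gap is the object of the preposition "about" of "complained".
Its filler is the fronted wh-phrase "which ledger", at word 2.
(The other dependency links word 5 to a gap after word 9.)

2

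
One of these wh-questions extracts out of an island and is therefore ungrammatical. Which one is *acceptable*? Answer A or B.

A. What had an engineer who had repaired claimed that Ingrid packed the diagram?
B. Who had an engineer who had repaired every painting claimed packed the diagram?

In A, the wh-phrase is extracted from inside a complex-NP island (relative clause) (introduced by "who"), which blocks movement.
In B, the extraction path crosses only that-complement boundaries, which are transparent.
So B is grammatical.

B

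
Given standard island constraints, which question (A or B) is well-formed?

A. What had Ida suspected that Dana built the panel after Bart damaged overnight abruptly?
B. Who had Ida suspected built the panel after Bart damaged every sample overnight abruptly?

In A, the wh-phrase is extracted from inside an adjunct island (introduced by "after"), which blocks movement.
In B, the extraction path crosses only that-complement boundaries, which are transparent.
So B is grammatical.

B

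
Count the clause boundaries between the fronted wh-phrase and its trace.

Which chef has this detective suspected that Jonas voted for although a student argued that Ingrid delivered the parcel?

1

"which chef" is extracted from the PP object of "voted".
Boundaries crossed, outermost first: [that] — 1 in total.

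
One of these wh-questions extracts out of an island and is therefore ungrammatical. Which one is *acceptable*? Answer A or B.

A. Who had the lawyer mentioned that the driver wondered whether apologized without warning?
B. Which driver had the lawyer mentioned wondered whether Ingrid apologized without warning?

B

In A, the wh-phrase is extracted from inside a wh-island (introduced by "whether"), which blocks movement.
In B, the extraction path crosses only that-complement boundaries, which are transparent.
So B is grammatical.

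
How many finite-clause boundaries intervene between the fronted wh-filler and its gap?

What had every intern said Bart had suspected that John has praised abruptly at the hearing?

"what" is extracted from the object of "praised".
Boundaries crossed, outermost first: [Ø], [that] — 2 in total.

2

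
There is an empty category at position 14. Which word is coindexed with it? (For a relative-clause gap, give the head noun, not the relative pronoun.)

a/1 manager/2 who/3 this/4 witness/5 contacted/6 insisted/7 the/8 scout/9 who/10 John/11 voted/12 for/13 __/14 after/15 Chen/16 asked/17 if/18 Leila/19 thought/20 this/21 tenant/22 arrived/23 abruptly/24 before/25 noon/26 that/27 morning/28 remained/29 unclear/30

The gap at 14 is the prepositional object of "voted", inside a relative clause.
The relative pronoun is "who" (word 10); it is bound by the head noun immediately before it.
Its filler is the head noun "scout", at word 9.

9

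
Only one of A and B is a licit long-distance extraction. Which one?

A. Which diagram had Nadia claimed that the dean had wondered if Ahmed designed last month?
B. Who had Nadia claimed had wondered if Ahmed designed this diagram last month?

In A, the wh-phrase is extracted from inside a wh-island (introduced by "if"), which blocks movement.
In B, the extraction path crosses only that-complement boundaries, which are transparent.
So B is grammatical.

B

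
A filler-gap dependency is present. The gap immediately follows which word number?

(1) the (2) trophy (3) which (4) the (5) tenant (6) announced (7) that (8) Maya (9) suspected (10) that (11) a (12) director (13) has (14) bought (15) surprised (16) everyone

The displaced element is "the trophy" (word 2).
It is linked across 2 clause boundaries (that → that).
It functions as the direct object of "bought", so the gap sits immediately after word 14 ("bought").
Base order: The tenant announced that Maya suspected that a director has bought the trophy.

14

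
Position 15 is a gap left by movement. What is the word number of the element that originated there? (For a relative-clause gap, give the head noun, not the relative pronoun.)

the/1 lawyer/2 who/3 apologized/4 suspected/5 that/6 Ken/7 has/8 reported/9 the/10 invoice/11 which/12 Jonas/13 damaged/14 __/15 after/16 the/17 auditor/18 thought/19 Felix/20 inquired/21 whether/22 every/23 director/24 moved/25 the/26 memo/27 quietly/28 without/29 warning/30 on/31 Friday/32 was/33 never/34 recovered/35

The gap at 15 is the object of "damaged", inside a relative clause.
The relative pronoun is "which" (word 12); it is bound by the head noun immediately before it.
Its filler is the head noun "invoice", at word 11.

11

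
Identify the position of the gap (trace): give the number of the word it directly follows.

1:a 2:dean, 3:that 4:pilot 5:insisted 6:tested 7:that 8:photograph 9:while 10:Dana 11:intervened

5

The displaced element is "a dean" (word 2).
It is linked across 1 clause boundary (Ø).
It functions as the subject of "tested", so the gap sits immediately after word 5 ("insisted").
Base order: That pilot insisted that a dean tested that photograph while Dana intervened.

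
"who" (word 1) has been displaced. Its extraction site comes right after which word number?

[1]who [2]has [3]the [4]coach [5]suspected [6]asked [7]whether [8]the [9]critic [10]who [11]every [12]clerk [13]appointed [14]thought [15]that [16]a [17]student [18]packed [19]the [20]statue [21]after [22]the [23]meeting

5

The displaced element is "who" (word 1).
It is linked across 1 clause boundary (Ø).
It functions as the subject of "asked", so the gap sits immediately after word 5 ("suspected").
Base order: The coach has suspected who asked whether the critic who every clerk appointed thought that a student packed the statue after the meeting.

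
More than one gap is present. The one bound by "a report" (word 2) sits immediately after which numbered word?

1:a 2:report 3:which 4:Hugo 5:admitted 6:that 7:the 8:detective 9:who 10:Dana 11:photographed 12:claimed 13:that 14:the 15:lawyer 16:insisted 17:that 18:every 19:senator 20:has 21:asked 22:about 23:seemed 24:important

The displaced element is "a report" (word 2).
It is linked across 3 clause boundaries (that → that → that).
It functions as the object of the preposition "about" of "asked", so the gap sits immediately after word 22 ("about").
Base order: Hugo admitted that the detective who Dana photographed claimed that the lawyer insisted that every senator has asked about a report.

22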